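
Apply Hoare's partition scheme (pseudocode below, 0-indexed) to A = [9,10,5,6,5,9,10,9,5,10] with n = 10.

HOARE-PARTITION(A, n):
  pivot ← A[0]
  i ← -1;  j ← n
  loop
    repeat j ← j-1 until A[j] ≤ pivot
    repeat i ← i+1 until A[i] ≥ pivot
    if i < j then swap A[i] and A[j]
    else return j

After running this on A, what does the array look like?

pivot = A[0] = 9; i = -1, j = 10
j→8 (A[8]=5≤9), i→0 (A[0]=9≥9); i<j, swap → [5,10,5,6,5,9,10,9,9,10]
j→7 (A[7]=9≤9), i→1 (A[1]=10≥9); i<j, swap → [5,9,5,6,5,9,10,10,9,10]
j→5, i→5; i≥j, return j=5. A = [5,9,5,6,5,9,10,10,9,10]

[5,9,5,6,5,9,10,10,9,10]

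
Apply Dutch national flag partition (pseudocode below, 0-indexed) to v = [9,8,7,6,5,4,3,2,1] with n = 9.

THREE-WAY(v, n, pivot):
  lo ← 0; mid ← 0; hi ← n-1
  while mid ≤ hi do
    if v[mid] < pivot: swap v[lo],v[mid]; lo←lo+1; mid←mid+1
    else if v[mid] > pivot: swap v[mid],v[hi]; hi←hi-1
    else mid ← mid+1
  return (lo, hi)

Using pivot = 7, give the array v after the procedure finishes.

[1,2,6,5,4,3,7,8,9]

pivot = 7; lo=0, mid=0, hi=8
v[mid]=9>7: swap v[0],v[8]; hi=7 → [1,8,7,6,5,4,3,2,9]
v[mid]=1<7: swap v[0],v[0]; lo=1,mid=1 → [1,8,7,6,5,4,3,2,9]
v[mid]=8>7: swap v[1],v[7]; hi=6 → [1,2,7,6,5,4,3,8,9]
v[mid]=2<7: swap v[1],v[1]; lo=2,mid=2 → [1,2,7,6,5,4,3,8,9]
v[mid]=7=7: mid=3
v[mid]=6<7: swap v[2],v[3]; lo=3,mid=4 → [1,2,6,7,5,4,3,8,9]
v[mid]=5<7: swap v[3],v[4]; lo=4,mid=5 → [1,2,6,5,7,4,3,8,9]
v[mid]=4<7: swap v[4],v[5]; lo=5,mid=6 → [1,2,6,5,4,7,3,8,9]
v[mid]=3<7: swap v[5],v[6]; lo=6,mid=7 → [1,2,6,5,4,3,7,8,9]
end: lo=6, hi=6; v = [1,2,6,5,4,3,7,8,9]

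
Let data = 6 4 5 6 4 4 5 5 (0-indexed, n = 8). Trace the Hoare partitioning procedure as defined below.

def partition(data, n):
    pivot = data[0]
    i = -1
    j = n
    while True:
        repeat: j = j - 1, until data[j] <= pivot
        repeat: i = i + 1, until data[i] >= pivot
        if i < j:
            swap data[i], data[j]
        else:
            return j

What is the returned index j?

5

pivot = data[0] = 6; i = -1, j = 8
j→7 (data[7]=5≤6), i→0 (data[0]=6≥6); i<j, swap → 5 4 5 6 4 4 5 6
j→6 (data[6]=5≤6), i→3 (data[3]=6≥6); i<j, swap → 5 4 5 5 4 4 6 6
j→5, i→6; i≥j, return j=5. data = 5 4 5 5 4 4 6 6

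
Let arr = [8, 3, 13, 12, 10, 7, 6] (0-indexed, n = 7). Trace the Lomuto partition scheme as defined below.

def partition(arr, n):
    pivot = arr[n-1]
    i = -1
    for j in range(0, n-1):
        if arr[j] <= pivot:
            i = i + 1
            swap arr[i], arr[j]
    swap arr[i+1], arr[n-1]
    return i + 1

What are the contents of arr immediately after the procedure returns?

[3, 6, 13, 12, 10, 7, 8]

pivot = arr[6] = 6; i = -1
j=0: arr[0]=8 > 6 → no swap
j=1: arr[1]=3 ≤ 6 → i=0, swap arr[0],arr[1] → [3, 8, 13, 12, 10, 7, 6]
j=2: arr[2]=13 > 6 → no swap
j=3: arr[3]=12 > 6 → no swap
j=4: arr[4]=10 > 6 → no swap
j=5: arr[5]=7 > 6 → no swap
final swap arr[1],arr[6] → [3, 6, 13, 12, 10, 7, 8]; return 1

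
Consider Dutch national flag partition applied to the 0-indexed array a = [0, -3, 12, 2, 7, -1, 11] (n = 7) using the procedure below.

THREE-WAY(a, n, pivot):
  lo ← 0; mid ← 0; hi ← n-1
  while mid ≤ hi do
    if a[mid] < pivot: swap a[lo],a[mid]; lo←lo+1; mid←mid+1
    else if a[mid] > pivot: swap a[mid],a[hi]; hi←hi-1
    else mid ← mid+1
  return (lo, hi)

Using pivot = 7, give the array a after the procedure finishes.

[0, -3, -1, 2, 7, 11, 12]

pivot = 7; lo=0, mid=0, hi=6
a[mid]=0<7: swap a[0],a[0]; lo=1,mid=1 → [0, -3, 12, 2, 7, -1, 11]
a[mid]=-3<7: swap a[1],a[1]; lo=2,mid=2 → [0, -3, 12, 2, 7, -1, 11]
a[mid]=12>7: swap a[2],a[6]; hi=5 → [0, -3, 11, 2, 7, -1, 12]
a[mid]=11>7: swap a[2],a[5]; hi=4 → [0, -3, -1, 2, 7, 11, 12]
a[mid]=-1<7: swap a[2],a[2]; lo=3,mid=3 → [0, -3, -1, 2, 7, 11, 12]
a[mid]=2<7: swap a[3],a[3]; lo=4,mid=4 → [0, -3, -1, 2, 7, 11, 12]
a[mid]=7=7: mid=5
end: lo=4, hi=4; a = [0, -3, -1, 2, 7, 11, 12]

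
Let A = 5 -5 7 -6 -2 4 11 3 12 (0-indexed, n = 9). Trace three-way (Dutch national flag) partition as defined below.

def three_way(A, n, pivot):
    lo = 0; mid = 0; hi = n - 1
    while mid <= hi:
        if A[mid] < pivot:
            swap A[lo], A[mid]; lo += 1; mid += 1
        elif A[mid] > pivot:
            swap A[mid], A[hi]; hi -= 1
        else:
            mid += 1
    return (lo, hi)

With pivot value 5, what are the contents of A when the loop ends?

lo=0 mid=0 hi=8
5=5: mid=1
-5<5: swap(0,1), lo=1 mid=2 ⇒ -5 5 7 -6 -2 4 11 3 12
7>5: swap(2,8), hi=7 ⇒ -5 5 12 -6 -2 4 11 3 7
12>5: swap(2,7), hi=6 ⇒ -5 5 3 -6 -2 4 11 12 7
3<5: swap(1,2), lo=2 mid=3 ⇒ -5 3 5 -6 -2 4 11 12 7
-6<5: swap(2,3), lo=3 mid=4 ⇒ -5 3 -6 5 -2 4 11 12 7
-2<5: swap(3,4), lo=4 mid=5 ⇒ -5 3 -6 -2 5 4 11 12 7
4<5: swap(4,5), lo=5 mid=6 ⇒ -5 3 -6 -2 4 5 11 12 7
11>5: swap(6,6), hi=5 ⇒ -5 3 -6 -2 4 5 11 12 7
done. lo=5 hi=5; A=-5 3 -6 -2 4 5 11 12 7

-5 3 -6 -2 4 5 11 12 7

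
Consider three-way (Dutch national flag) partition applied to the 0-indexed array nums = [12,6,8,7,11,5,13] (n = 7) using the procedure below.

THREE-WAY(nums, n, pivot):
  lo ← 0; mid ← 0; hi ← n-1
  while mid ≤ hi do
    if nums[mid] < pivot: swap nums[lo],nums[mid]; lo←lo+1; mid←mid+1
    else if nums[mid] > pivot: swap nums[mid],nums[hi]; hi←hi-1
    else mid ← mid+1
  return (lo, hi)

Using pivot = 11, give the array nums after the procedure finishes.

lo=0 mid=0 hi=6
12>11: swap(0,6), hi=5 ⇒ [13,6,8,7,11,5,12]
13>11: swap(0,5), hi=4 ⇒ [5,6,8,7,11,13,12]
5<11: swap(0,0), lo=1 mid=1 ⇒ [5,6,8,7,11,13,12]
6<11: swap(1,1), lo=2 mid=2 ⇒ [5,6,8,7,11,13,12]
8<11: swap(2,2), lo=3 mid=3 ⇒ [5,6,8,7,11,13,12]
7<11: swap(3,3), lo=4 mid=4 ⇒ [5,6,8,7,11,13,12]
11=11: mid=5
done. lo=4 hi=4; nums=[5,6,8,7,11,13,12]

[5,6,8,7,11,13,12]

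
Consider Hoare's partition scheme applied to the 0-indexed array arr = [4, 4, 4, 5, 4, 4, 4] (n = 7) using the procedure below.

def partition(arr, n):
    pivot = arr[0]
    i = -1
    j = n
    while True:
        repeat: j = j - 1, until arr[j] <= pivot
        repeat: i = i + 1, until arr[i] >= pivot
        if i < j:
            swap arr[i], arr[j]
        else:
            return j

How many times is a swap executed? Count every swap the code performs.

3

pivot = arr[0] = 4; i = -1, j = 7
j→6 (arr[6]=4≤4), i→0 (arr[0]=4≥4); i<j, swap → [4, 4, 4, 5, 4, 4, 4]
j→5 (arr[5]=4≤4), i→1 (arr[1]=4≥4); i<j, swap → [4, 4, 4, 5, 4, 4, 4]
j→4 (arr[4]=4≤4), i→2 (arr[2]=4≥4); i<j, swap → [4, 4, 4, 5, 4, 4, 4]
j→2, i→3; i≥j, return j=2. arr = [4, 4, 4, 5, 4, 4, 4]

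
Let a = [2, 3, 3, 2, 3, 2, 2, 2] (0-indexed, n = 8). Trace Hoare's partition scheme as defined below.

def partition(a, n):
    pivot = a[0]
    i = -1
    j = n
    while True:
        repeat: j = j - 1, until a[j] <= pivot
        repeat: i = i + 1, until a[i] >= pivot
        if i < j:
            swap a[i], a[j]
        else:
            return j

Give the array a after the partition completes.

[2, 2, 2, 2, 3, 3, 3, 2]

pivot = a[0] = 2; i = -1, j = 8
j→7 (a[7]=2≤2), i→0 (a[0]=2≥2); i<j, swap → [2, 3, 3, 2, 3, 2, 2, 2]
j→6 (a[6]=2≤2), i→1 (a[1]=3≥2); i<j, swap → [2, 2, 3, 2, 3, 2, 3, 2]
j→5 (a[5]=2≤2), i→2 (a[2]=3≥2); i<j, swap → [2, 2, 2, 2, 3, 3, 3, 2]
j→3, i→3; i≥j, return j=3. a = [2, 2, 2, 2, 3, 3, 3, 2]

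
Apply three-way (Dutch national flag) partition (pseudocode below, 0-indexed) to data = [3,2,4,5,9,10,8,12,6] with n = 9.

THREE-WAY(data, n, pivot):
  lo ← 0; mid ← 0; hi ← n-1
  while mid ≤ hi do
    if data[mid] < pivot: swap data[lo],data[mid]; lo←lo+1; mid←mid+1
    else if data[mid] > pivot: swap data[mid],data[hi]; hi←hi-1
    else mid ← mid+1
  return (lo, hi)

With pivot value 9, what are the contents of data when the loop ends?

pivot = 9; lo=0, mid=0, hi=8
data[mid]=3<9: swap data[0],data[0]; lo=1,mid=1 → [3,2,4,5,9,10,8,12,6]
data[mid]=2<9: swap data[1],data[1]; lo=2,mid=2 → [3,2,4,5,9,10,8,12,6]
data[mid]=4<9: swap data[2],data[2]; lo=3,mid=3 → [3,2,4,5,9,10,8,12,6]
data[mid]=5<9: swap data[3],data[3]; lo=4,mid=4 → [3,2,4,5,9,10,8,12,6]
data[mid]=9=9: mid=5
data[mid]=10>9: swap data[5],data[8]; hi=7 → [3,2,4,5,9,6,8,12,10]
data[mid]=6<9: swap data[4],data[5]; lo=5,mid=6 → [3,2,4,5,6,9,8,12,10]
data[mid]=8<9: swap data[5],data[6]; lo=6,mid=7 → [3,2,4,5,6,8,9,12,10]
data[mid]=12>9: swap data[7],data[7]; hi=6 → [3,2,4,5,6,8,9,12,10]
end: lo=6, hi=6; data = [3,2,4,5,6,8,9,12,10]

[3,2,4,5,6,8,9,12,10]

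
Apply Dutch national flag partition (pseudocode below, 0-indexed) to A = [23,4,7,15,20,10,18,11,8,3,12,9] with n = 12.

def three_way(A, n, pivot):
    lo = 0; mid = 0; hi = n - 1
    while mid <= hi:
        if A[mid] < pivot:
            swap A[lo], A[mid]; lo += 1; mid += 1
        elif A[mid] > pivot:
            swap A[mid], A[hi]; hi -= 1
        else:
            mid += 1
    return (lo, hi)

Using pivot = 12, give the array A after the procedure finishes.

lo=0 mid=0 hi=11
23>12: swap(0,11), hi=10 ⇒ [9,4,7,15,20,10,18,11,8,3,12,23]
9<12: swap(0,0), lo=1 mid=1 ⇒ [9,4,7,15,20,10,18,11,8,3,12,23]
4<12: swap(1,1), lo=2 mid=2 ⇒ [9,4,7,15,20,10,18,11,8,3,12,23]
7<12: swap(2,2), lo=3 mid=3 ⇒ [9,4,7,15,20,10,18,11,8,3,12,23]
15>12: swap(3,10), hi=9 ⇒ [9,4,7,12,20,10,18,11,8,3,15,23]
12=12: mid=4
20>12: swap(4,9), hi=8 ⇒ [9,4,7,12,3,10,18,11,8,20,15,23]
3<12: swap(3,4), lo=4 mid=5 ⇒ [9,4,7,3,12,10,18,11,8,20,15,23]
10<12: swap(4,5), lo=5 mid=6 ⇒ [9,4,7,3,10,12,18,11,8,20,15,23]
18>12: swap(6,8), hi=7 ⇒ [9,4,7,3,10,12,8,11,18,20,15,23]
8<12: swap(5,6), lo=6 mid=7 ⇒ [9,4,7,3,10,8,12,11,18,20,15,23]
11<12: swap(6,7), lo=7 mid=8 ⇒ [9,4,7,3,10,8,11,12,18,20,15,23]
done. lo=7 hi=7; A=[9,4,7,3,10,8,11,12,18,20,15,23]

[9,4,7,3,10,8,11,12,18,20,15,23]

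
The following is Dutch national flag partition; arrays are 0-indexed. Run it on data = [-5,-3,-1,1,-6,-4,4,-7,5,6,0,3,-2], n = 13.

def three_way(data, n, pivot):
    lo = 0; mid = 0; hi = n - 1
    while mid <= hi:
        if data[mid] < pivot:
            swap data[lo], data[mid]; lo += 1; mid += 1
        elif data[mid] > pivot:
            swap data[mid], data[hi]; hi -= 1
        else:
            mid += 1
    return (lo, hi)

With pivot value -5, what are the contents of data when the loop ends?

[-7,-6,-5,1,-4,4,-1,5,6,0,3,-2,-3]

pivot = -5; lo=0, mid=0, hi=12
data[mid]=-5=-5: mid=1
data[mid]=-3>-5: swap data[1],data[12]; hi=11 → [-5,-2,-1,1,-6,-4,4,-7,5,6,0,3,-3]
data[mid]=-2>-5: swap data[1],data[11]; hi=10 → [-5,3,-1,1,-6,-4,4,-7,5,6,0,-2,-3]
data[mid]=3>-5: swap data[1],data[10]; hi=9 → [-5,0,-1,1,-6,-4,4,-7,5,6,3,-2,-3]
data[mid]=0>-5: swap data[1],data[9]; hi=8 → [-5,6,-1,1,-6,-4,4,-7,5,0,3,-2,-3]
data[mid]=6>-5: swap data[1],data[8]; hi=7 → [-5,5,-1,1,-6,-4,4,-7,6,0,3,-2,-3]
data[mid]=5>-5: swap data[1],data[7]; hi=6 → [-5,-7,-1,1,-6,-4,4,5,6,0,3,-2,-3]
data[mid]=-7<-5: swap data[0],data[1]; lo=1,mid=2 → [-7,-5,-1,1,-6,-4,4,5,6,0,3,-2,-3]
data[mid]=-1>-5: swap data[2],data[6]; hi=5 → [-7,-5,4,1,-6,-4,-1,5,6,0,3,-2,-3]
data[mid]=4>-5: swap data[2],data[5]; hi=4 → [-7,-5,-4,1,-6,4,-1,5,6,0,3,-2,-3]
data[mid]=-4>-5: swap data[2],data[4]; hi=3 → [-7,-5,-6,1,-4,4,-1,5,6,0,3,-2,-3]
data[mid]=-6<-5: swap data[1],data[2]; lo=2,mid=3 → [-7,-6,-5,1,-4,4,-1,5,6,0,3,-2,-3]
data[mid]=1>-5: swap data[3],data[3]; hi=2 → [-7,-6,-5,1,-4,4,-1,5,6,0,3,-2,-3]
end: lo=2, hi=2; data = [-7,-6,-5,1,-4,4,-1,5,6,0,3,-2,-3]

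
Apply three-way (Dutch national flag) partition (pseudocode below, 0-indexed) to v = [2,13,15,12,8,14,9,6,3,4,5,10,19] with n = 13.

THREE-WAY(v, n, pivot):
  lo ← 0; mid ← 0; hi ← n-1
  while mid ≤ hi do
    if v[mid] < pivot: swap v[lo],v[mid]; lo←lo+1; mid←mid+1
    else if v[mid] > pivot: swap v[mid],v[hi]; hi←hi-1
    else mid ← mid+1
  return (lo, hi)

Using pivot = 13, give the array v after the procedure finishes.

[2,10,12,8,5,9,6,3,4,13,14,19,15]

pivot = 13; lo=0, mid=0, hi=12
v[mid]=2<13: swap v[0],v[0]; lo=1,mid=1 → [2,13,15,12,8,14,9,6,3,4,5,10,19]
v[mid]=13=13: mid=2
v[mid]=15>13: swap v[2],v[12]; hi=11 → [2,13,19,12,8,14,9,6,3,4,5,10,15]
v[mid]=19>13: swap v[2],v[11]; hi=10 → [2,13,10,12,8,14,9,6,3,4,5,19,15]
v[mid]=10<13: swap v[1],v[2]; lo=2,mid=3 → [2,10,13,12,8,14,9,6,3,4,5,19,15]
v[mid]=12<13: swap v[2],v[3]; lo=3,mid=4 → [2,10,12,13,8,14,9,6,3,4,5,19,15]
v[mid]=8<13: swap v[3],v[4]; lo=4,mid=5 → [2,10,12,8,13,14,9,6,3,4,5,19,15]
v[mid]=14>13: swap v[5],v[10]; hi=9 → [2,10,12,8,13,5,9,6,3,4,14,19,15]
v[mid]=5<13: swap v[4],v[5]; lo=5,mid=6 → [2,10,12,8,5,13,9,6,3,4,14,19,15]
v[mid]=9<13: swap v[5],v[6]; lo=6,mid=7 → [2,10,12,8,5,9,13,6,3,4,14,19,15]
v[mid]=6<13: swap v[6],v[7]; lo=7,mid=8 → [2,10,12,8,5,9,6,13,3,4,14,19,15]
v[mid]=3<13: swap v[7],v[8]; lo=8,mid=9 → [2,10,12,8,5,9,6,3,13,4,14,19,15]
v[mid]=4<13: swap v[8],v[9]; lo=9,mid=10 → [2,10,12,8,5,9,6,3,4,13,14,19,15]
end: lo=9, hi=9; v = [2,10,12,8,5,9,6,3,4,13,14,19,15]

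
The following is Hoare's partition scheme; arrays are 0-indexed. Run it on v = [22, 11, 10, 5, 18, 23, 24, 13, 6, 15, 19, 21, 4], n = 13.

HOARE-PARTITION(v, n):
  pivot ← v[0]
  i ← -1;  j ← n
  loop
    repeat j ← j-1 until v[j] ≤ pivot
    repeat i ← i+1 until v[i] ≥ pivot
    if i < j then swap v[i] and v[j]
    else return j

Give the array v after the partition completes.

[4, 11, 10, 5, 18, 21, 19, 13, 6, 15, 24, 23, 22]

pivot = v[0] = 22; i = -1, j = 13
j→12 (v[12]=4≤22), i→0 (v[0]=22≥22); i<j, swap → [4, 11, 10, 5, 18, 23, 24, 13, 6, 15, 19, 21, 22]
j→11 (v[11]=21≤22), i→5 (v[5]=23≥22); i<j, swap → [4, 11, 10, 5, 18, 21, 24, 13, 6, 15, 19, 23, 22]
j→10 (v[10]=19≤22), i→6 (v[6]=24≥22); i<j, swap → [4, 11, 10, 5, 18, 21, 19, 13, 6, 15, 24, 23, 22]
j→9, i→10; i≥j, return j=9. v = [4, 11, 10, 5, 18, 21, 19, 13, 6, 15, 24, 23, 22]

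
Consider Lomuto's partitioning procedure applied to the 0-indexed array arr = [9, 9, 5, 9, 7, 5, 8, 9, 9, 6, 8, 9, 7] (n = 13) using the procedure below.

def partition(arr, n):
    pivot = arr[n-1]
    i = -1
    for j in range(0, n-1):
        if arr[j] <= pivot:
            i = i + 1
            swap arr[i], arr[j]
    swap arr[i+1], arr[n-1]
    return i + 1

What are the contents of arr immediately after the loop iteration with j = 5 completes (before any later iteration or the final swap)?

[5, 7, 5, 9, 9, 9, 8, 9, 9, 6, 8, 9, 7]

pivot = arr[12] = 7; i = -1
j=0: arr[0]=9 > 7 → no swap
j=1: arr[1]=9 > 7 → no swap
j=2: arr[2]=5 ≤ 7 → i=0, swap arr[0],arr[2] → [5, 9, 9, 9, 7, 5, 8, 9, 9, 6, 8, 9, 7]
j=3: arr[3]=9 > 7 → no swap
j=4: arr[4]=7 ≤ 7 → i=1, swap arr[1],arr[4] → [5, 7, 9, 9, 9, 5, 8, 9, 9, 6, 8, 9, 7]
j=5: arr[5]=5 ≤ 7 → i=2, swap arr[2],arr[5] → [5, 7, 5, 9, 9, 9, 8, 9, 9, 6, 8, 9, 7]
(after j=5) arr = [5, 7, 5, 9, 9, 9, 8, 9, 9, 6, 8, 9, 7]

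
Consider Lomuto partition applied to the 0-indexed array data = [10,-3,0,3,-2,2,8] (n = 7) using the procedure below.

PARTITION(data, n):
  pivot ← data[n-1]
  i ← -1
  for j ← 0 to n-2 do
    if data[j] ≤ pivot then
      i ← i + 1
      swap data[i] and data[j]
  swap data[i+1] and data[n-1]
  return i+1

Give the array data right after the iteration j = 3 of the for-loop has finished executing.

[-3,0,3,10,-2,2,8]

pivot = data[6] = 8; i = -1
j=0: data[0]=10 > 8 → no swap
j=1: data[1]=-3 ≤ 8 → i=0, swap data[0],data[1] → [-3,10,0,3,-2,2,8]
j=2: data[2]=0 ≤ 8 → i=1, swap data[1],data[2] → [-3,0,10,3,-2,2,8]
j=3: data[3]=3 ≤ 8 → i=2, swap data[2],data[3] → [-3,0,3,10,-2,2,8]
(after j=3) data = [-3,0,3,10,-2,2,8]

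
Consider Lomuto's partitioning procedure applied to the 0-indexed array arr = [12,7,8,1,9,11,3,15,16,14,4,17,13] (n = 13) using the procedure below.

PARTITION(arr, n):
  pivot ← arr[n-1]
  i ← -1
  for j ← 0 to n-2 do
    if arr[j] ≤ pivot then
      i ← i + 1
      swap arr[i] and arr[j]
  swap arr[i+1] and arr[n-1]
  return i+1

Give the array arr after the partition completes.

[12,7,8,1,9,11,3,4,13,14,15,17,16]

pivot = arr[12] = 13; i = -1
j=0: arr[0]=12 ≤ 13 → i=0, swap arr[0],arr[0] (no change) → [12,7,8,1,9,11,3,15,16,14,4,17,13]
j=1: arr[1]=7 ≤ 13 → i=1, swap arr[1],arr[1] (no change) → [12,7,8,1,9,11,3,15,16,14,4,17,13]
j=2: arr[2]=8 ≤ 13 → i=2, swap arr[2],arr[2] (no change) → [12,7,8,1,9,11,3,15,16,14,4,17,13]
j=3: arr[3]=1 ≤ 13 → i=3, swap arr[3],arr[3] (no change) → [12,7,8,1,9,11,3,15,16,14,4,17,13]
j=4: arr[4]=9 ≤ 13 → i=4, swap arr[4],arr[4] (no change) → [12,7,8,1,9,11,3,15,16,14,4,17,13]
j=5: arr[5]=11 ≤ 13 → i=5, swap arr[5],arr[5] (no change) → [12,7,8,1,9,11,3,15,16,14,4,17,13]
j=6: arr[6]=3 ≤ 13 → i=6, swap arr[6],arr[6] (no change) → [12,7,8,1,9,11,3,15,16,14,4,17,13]
j=7: arr[7]=15 > 13 → no swap
j=8: arr[8]=16 > 13 → no swap
j=9: arr[9]=14 > 13 → no swap
j=10: arr[10]=4 ≤ 13 → i=7, swap arr[7],arr[10] → [12,7,8,1,9,11,3,4,16,14,15,17,13]
j=11: arr[11]=17 > 13 → no swap
final swap arr[8],arr[12] → [12,7,8,1,9,11,3,4,13,14,15,17,16]; return 8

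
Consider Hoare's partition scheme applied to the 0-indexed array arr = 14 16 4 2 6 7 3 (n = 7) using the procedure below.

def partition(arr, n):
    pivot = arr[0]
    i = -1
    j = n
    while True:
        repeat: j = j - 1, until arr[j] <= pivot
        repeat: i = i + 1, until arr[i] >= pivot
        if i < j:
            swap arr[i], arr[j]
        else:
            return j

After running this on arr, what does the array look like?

pivot=14
j stops at 6 (3), i stops at 0 (14); swap ⇒ 3 16 4 2 6 7 14
j stops at 5 (7), i stops at 1 (16); swap ⇒ 3 7 4 2 6 16 14
j stops at 4, i stops at 5; i≥j ⇒ return 4. arr=3 7 4 2 6 16 14

3 7 4 2 6 16 14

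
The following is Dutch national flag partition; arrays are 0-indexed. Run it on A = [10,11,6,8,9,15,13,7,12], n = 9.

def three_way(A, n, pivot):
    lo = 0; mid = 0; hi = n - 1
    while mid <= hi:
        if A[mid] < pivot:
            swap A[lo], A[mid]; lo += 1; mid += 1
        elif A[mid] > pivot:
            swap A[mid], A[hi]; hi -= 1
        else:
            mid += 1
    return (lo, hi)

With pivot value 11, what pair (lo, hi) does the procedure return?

(5, 5)

lo=0 mid=0 hi=8
10<11: swap(0,0), lo=1 mid=1 ⇒ [10,11,6,8,9,15,13,7,12]
11=11: mid=2
6<11: swap(1,2), lo=2 mid=3 ⇒ [10,6,11,8,9,15,13,7,12]
8<11: swap(2,3), lo=3 mid=4 ⇒ [10,6,8,11,9,15,13,7,12]
9<11: swap(3,4), lo=4 mid=5 ⇒ [10,6,8,9,11,15,13,7,12]
15>11: swap(5,8), hi=7 ⇒ [10,6,8,9,11,12,13,7,15]
12>11: swap(5,7), hi=6 ⇒ [10,6,8,9,11,7,13,12,15]
7<11: swap(4,5), lo=5 mid=6 ⇒ [10,6,8,9,7,11,13,12,15]
13>11: swap(6,6), hi=5 ⇒ [10,6,8,9,7,11,13,12,15]
done. lo=5 hi=5; A=[10,6,8,9,7,11,13,12,15]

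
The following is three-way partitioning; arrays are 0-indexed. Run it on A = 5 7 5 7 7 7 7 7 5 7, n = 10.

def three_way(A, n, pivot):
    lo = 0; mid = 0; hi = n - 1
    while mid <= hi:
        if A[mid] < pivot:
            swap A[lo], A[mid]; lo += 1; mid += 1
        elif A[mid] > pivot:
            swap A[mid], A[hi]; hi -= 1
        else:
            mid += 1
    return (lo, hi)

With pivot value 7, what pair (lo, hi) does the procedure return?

(3, 9)

pivot = 7; lo=0, mid=0, hi=9
A[mid]=5<7: swap A[0],A[0]; lo=1,mid=1 → 5 7 5 7 7 7 7 7 5 7
A[mid]=7=7: mid=2
A[mid]=5<7: swap A[1],A[2]; lo=2,mid=3 → 5 5 7 7 7 7 7 7 5 7
A[mid]=7=7: mid=4
A[mid]=7=7: mid=5
A[mid]=7=7: mid=6
A[mid]=7=7: mid=7
A[mid]=7=7: mid=8
A[mid]=5<7: swap A[2],A[8]; lo=3,mid=9 → 5 5 5 7 7 7 7 7 7 7
A[mid]=7=7: mid=10
end: lo=3, hi=9; A = 5 5 5 7 7 7 7 7 7 7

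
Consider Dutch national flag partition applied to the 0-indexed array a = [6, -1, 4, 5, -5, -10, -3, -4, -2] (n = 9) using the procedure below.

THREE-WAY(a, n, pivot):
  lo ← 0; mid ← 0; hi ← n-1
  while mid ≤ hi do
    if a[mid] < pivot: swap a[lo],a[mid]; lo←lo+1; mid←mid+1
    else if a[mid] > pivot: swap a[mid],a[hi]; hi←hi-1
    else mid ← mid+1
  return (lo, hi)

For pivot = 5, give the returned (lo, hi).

lo=0 mid=0 hi=8
6>5: swap(0,8), hi=7 ⇒ [-2, -1, 4, 5, -5, -10, -3, -4, 6]
-2<5: swap(0,0), lo=1 mid=1 ⇒ [-2, -1, 4, 5, -5, -10, -3, -4, 6]
-1<5: swap(1,1), lo=2 mid=2 ⇒ [-2, -1, 4, 5, -5, -10, -3, -4, 6]
4<5: swap(2,2), lo=3 mid=3 ⇒ [-2, -1, 4, 5, -5, -10, -3, -4, 6]
5=5: mid=4
-5<5: swap(3,4), lo=4 mid=5 ⇒ [-2, -1, 4, -5, 5, -10, -3, -4, 6]
-10<5: swap(4,5), lo=5 mid=6 ⇒ [-2, -1, 4, -5, -10, 5, -3, -4, 6]
-3<5: swap(5,6), lo=6 mid=7 ⇒ [-2, -1, 4, -5, -10, -3, 5, -4, 6]
-4<5: swap(6,7), lo=7 mid=8 ⇒ [-2, -1, 4, -5, -10, -3, -4, 5, 6]
done. lo=7 hi=7; a=[-2, -1, 4, -5, -10, -3, -4, 5, 6]

(7, 7)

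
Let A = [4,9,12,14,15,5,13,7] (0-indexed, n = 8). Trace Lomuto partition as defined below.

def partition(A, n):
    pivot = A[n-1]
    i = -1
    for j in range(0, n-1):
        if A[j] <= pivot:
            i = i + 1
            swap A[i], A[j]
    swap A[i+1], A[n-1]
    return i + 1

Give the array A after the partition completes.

[4,5,7,14,15,9,13,12]

pivot = A[7] = 7; i = -1
j=0: A[0]=4 ≤ 7 → i=0, swap A[0],A[0] (no change) → [4,9,12,14,15,5,13,7]
j=1: A[1]=9 > 7 → no swap
j=2: A[2]=12 > 7 → no swap
j=3: A[3]=14 > 7 → no swap
j=4: A[4]=15 > 7 → no swap
j=5: A[5]=5 ≤ 7 → i=1, swap A[1],A[5] → [4,5,12,14,15,9,13,7]
j=6: A[6]=13 > 7 → no swap
final swap A[2],A[7] → [4,5,7,14,15,9,13,12]; return 2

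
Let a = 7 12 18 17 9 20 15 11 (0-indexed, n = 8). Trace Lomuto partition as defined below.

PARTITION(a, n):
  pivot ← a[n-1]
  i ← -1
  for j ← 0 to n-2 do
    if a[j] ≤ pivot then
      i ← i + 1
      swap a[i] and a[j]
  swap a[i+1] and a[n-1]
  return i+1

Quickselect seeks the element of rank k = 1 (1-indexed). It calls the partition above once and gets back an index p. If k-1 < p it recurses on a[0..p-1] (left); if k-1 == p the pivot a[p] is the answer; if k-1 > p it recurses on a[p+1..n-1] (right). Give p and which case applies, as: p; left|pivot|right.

pivot=11, i=-1
j=0: 7≤11, i=0, swap(0,0) ⇒ 7 12 18 17 9 20 15 11
j=1: 12>11, skip
j=2: 18>11, skip
j=3: 17>11, skip
j=4: 9≤11, i=1, swap(1,4) ⇒ 7 9 18 17 12 20 15 11
j=5: 20>11, skip
j=6: 15>11, skip
swap(2,7) ⇒ 7 9 11 17 12 20 15 18; return 2
p = 2; k-1 = 0 < 2 ⇒ left

2; left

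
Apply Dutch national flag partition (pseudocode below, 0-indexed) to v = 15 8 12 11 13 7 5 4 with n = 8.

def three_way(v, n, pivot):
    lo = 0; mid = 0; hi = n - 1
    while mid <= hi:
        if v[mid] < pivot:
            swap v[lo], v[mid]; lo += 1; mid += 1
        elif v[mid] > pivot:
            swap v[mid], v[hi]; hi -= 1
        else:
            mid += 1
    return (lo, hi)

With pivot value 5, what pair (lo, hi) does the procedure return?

lo=0 mid=0 hi=7
15>5: swap(0,7), hi=6 ⇒ 4 8 12 11 13 7 5 15
4<5: swap(0,0), lo=1 mid=1 ⇒ 4 8 12 11 13 7 5 15
8>5: swap(1,6), hi=5 ⇒ 4 5 12 11 13 7 8 15
5=5: mid=2
12>5: swap(2,5), hi=4 ⇒ 4 5 7 11 13 12 8 15
7>5: swap(2,4), hi=3 ⇒ 4 5 13 11 7 12 8 15
13>5: swap(2,3), hi=2 ⇒ 4 5 11 13 7 12 8 15
11>5: swap(2,2), hi=1 ⇒ 4 5 11 13 7 12 8 15
done. lo=1 hi=1; v=4 5 11 13 7 12 8 15

(1, 1)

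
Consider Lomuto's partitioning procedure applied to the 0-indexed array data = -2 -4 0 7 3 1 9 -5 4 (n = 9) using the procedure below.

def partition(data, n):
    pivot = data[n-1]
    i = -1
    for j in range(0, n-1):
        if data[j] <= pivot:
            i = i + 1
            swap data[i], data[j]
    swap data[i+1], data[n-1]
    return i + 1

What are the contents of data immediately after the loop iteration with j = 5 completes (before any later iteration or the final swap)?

-2 -4 0 3 1 7 9 -5 4

pivot = data[8] = 4; i = -1
j=0: data[0]=-2 ≤ 4 → i=0, swap data[0],data[0] (no change) → -2 -4 0 7 3 1 9 -5 4
j=1: data[1]=-4 ≤ 4 → i=1, swap data[1],data[1] (no change) → -2 -4 0 7 3 1 9 -5 4
j=2: data[2]=0 ≤ 4 → i=2, swap data[2],data[2] (no change) → -2 -4 0 7 3 1 9 -5 4
j=3: data[3]=7 > 4 → no swap
j=4: data[4]=3 ≤ 4 → i=3, swap data[3],data[4] → -2 -4 0 3 7 1 9 -5 4
j=5: data[5]=1 ≤ 4 → i=4, swap data[4],data[5] → -2 -4 0 3 1 7 9 -5 4
(after j=5) data = -2 -4 0 3 1 7 9 -5 4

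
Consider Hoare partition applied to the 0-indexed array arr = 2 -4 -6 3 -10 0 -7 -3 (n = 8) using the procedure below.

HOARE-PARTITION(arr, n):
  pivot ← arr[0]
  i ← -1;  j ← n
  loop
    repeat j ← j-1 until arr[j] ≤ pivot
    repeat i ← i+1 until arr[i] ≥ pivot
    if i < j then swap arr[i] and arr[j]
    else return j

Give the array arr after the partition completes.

pivot=2
j stops at 7 (-3), i stops at 0 (2); swap ⇒ -3 -4 -6 3 -10 0 -7 2
j stops at 6 (-7), i stops at 3 (3); swap ⇒ -3 -4 -6 -7 -10 0 3 2
j stops at 5, i stops at 6; i≥j ⇒ return 5. arr=-3 -4 -6 -7 -10 0 3 2

-3 -4 -6 -7 -10 0 3 2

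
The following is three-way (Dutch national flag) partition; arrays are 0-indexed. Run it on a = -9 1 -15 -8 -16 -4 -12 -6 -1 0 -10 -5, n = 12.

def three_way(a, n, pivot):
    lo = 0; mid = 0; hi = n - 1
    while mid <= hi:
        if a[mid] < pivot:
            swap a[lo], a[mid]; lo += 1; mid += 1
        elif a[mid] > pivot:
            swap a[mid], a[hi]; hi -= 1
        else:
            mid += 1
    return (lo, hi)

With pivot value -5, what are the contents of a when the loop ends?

lo=0 mid=0 hi=11
-9<-5: swap(0,0), lo=1 mid=1 ⇒ -9 1 -15 -8 -16 -4 -12 -6 -1 0 -10 -5
1>-5: swap(1,11), hi=10 ⇒ -9 -5 -15 -8 -16 -4 -12 -6 -1 0 -10 1
-5=-5: mid=2
-15<-5: swap(1,2), lo=2 mid=3 ⇒ -9 -15 -5 -8 -16 -4 -12 -6 -1 0 -10 1
-8<-5: swap(2,3), lo=3 mid=4 ⇒ -9 -15 -8 -5 -16 -4 -12 -6 -1 0 -10 1
-16<-5: swap(3,4), lo=4 mid=5 ⇒ -9 -15 -8 -16 -5 -4 -12 -6 -1 0 -10 1
-4>-5: swap(5,10), hi=9 ⇒ -9 -15 -8 -16 -5 -10 -12 -6 -1 0 -4 1
-10<-5: swap(4,5), lo=5 mid=6 ⇒ -9 -15 -8 -16 -10 -5 -12 -6 -1 0 -4 1
-12<-5: swap(5,6), lo=6 mid=7 ⇒ -9 -15 -8 -16 -10 -12 -5 -6 -1 0 -4 1
-6<-5: swap(6,7), lo=7 mid=8 ⇒ -9 -15 -8 -16 -10 -12 -6 -5 -1 0 -4 1
-1>-5: swap(8,9), hi=8 ⇒ -9 -15 -8 -16 -10 -12 -6 -5 0 -1 -4 1
0>-5: swap(8,8), hi=7 ⇒ -9 -15 -8 -16 -10 -12 -6 -5 0 -1 -4 1
done. lo=7 hi=7; a=-9 -15 -8 -16 -10 -12 -6 -5 0 -1 -4 1

-9 -15 -8 -16 -10 -12 -6 -5 0 -1 -4 1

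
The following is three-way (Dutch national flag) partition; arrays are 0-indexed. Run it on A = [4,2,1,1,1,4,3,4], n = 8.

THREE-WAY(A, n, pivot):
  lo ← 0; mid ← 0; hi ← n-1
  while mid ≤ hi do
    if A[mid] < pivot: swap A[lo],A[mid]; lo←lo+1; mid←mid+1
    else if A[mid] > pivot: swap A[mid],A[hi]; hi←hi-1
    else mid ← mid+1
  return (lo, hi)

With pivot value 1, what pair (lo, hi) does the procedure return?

lo=0 mid=0 hi=7
4>1: swap(0,7), hi=6 ⇒ [4,2,1,1,1,4,3,4]
4>1: swap(0,6), hi=5 ⇒ [3,2,1,1,1,4,4,4]
3>1: swap(0,5), hi=4 ⇒ [4,2,1,1,1,3,4,4]
4>1: swap(0,4), hi=3 ⇒ [1,2,1,1,4,3,4,4]
1=1: mid=1
2>1: swap(1,3), hi=2 ⇒ [1,1,1,2,4,3,4,4]
1=1: mid=2
1=1: mid=3
done. lo=0 hi=2; A=[1,1,1,2,4,3,4,4]

(0, 2)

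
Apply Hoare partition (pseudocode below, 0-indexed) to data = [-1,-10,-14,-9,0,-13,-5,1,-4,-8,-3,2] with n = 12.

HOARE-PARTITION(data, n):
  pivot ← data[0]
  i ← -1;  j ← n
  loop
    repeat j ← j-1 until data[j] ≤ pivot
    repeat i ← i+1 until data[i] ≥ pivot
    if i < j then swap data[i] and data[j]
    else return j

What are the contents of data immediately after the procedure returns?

pivot=-1
j stops at 10 (-3), i stops at 0 (-1); swap ⇒ [-3,-10,-14,-9,0,-13,-5,1,-4,-8,-1,2]
j stops at 9 (-8), i stops at 4 (0); swap ⇒ [-3,-10,-14,-9,-8,-13,-5,1,-4,0,-1,2]
j stops at 8 (-4), i stops at 7 (1); swap ⇒ [-3,-10,-14,-9,-8,-13,-5,-4,1,0,-1,2]
j stops at 7, i stops at 8; i≥j ⇒ return 7. data=[-3,-10,-14,-9,-8,-13,-5,-4,1,0,-1,2]

[-3,-10,-14,-9,-8,-13,-5,-4,1,0,-1,2]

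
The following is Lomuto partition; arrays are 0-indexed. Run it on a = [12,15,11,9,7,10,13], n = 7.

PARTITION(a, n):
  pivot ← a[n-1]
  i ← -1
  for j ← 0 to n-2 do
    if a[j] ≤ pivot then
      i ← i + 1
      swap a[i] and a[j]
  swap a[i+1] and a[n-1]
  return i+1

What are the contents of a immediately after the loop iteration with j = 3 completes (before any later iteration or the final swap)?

pivot=13, i=-1
j=0: 12≤13, i=0, swap(0,0) ⇒ [12,15,11,9,7,10,13]
j=1: 15>13, skip
j=2: 11≤13, i=1, swap(1,2) ⇒ [12,11,15,9,7,10,13]
j=3: 9≤13, i=2, swap(2,3) ⇒ [12,11,9,15,7,10,13]
(after j=3) a = [12,11,9,15,7,10,13]

[12,11,9,15,7,10,13]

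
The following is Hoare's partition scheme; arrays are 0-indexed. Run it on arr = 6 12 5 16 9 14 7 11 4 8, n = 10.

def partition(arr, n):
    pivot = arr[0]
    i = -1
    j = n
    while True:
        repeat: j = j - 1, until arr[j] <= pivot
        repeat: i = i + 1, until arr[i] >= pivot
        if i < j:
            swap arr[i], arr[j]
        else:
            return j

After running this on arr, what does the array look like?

4 5 12 16 9 14 7 11 6 8

pivot=6
j stops at 8 (4), i stops at 0 (6); swap ⇒ 4 12 5 16 9 14 7 11 6 8
j stops at 2 (5), i stops at 1 (12); swap ⇒ 4 5 12 16 9 14 7 11 6 8
j stops at 1, i stops at 2; i≥j ⇒ return 1. arr=4 5 12 16 9 14 7 11 6 8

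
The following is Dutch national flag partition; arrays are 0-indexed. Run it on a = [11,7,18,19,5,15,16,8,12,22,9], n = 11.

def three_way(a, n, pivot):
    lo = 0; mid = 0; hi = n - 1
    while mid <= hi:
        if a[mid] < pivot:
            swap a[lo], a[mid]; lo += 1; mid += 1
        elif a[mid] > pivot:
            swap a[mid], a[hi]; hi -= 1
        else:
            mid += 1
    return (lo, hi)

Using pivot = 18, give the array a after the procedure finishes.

pivot = 18; lo=0, mid=0, hi=10
a[mid]=11<18: swap a[0],a[0]; lo=1,mid=1 → [11,7,18,19,5,15,16,8,12,22,9]
a[mid]=7<18: swap a[1],a[1]; lo=2,mid=2 → [11,7,18,19,5,15,16,8,12,22,9]
a[mid]=18=18: mid=3
a[mid]=19>18: swap a[3],a[10]; hi=9 → [11,7,18,9,5,15,16,8,12,22,19]
a[mid]=9<18: swap a[2],a[3]; lo=3,mid=4 → [11,7,9,18,5,15,16,8,12,22,19]
a[mid]=5<18: swap a[3],a[4]; lo=4,mid=5 → [11,7,9,5,18,15,16,8,12,22,19]
a[mid]=15<18: swap a[4],a[5]; lo=5,mid=6 → [11,7,9,5,15,18,16,8,12,22,19]
a[mid]=16<18: swap a[5],a[6]; lo=6,mid=7 → [11,7,9,5,15,16,18,8,12,22,19]
a[mid]=8<18: swap a[6],a[7]; lo=7,mid=8 → [11,7,9,5,15,16,8,18,12,22,19]
a[mid]=12<18: swap a[7],a[8]; lo=8,mid=9 → [11,7,9,5,15,16,8,12,18,22,19]
a[mid]=22>18: swap a[9],a[9]; hi=8 → [11,7,9,5,15,16,8,12,18,22,19]
end: lo=8, hi=8; a = [11,7,9,5,15,16,8,12,18,22,19]

[11,7,9,5,15,16,8,12,18,22,19]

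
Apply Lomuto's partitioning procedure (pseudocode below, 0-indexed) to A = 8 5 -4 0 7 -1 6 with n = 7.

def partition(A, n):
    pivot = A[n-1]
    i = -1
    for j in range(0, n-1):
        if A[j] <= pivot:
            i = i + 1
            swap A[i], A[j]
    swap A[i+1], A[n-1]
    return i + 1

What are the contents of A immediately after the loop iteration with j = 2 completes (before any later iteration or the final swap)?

5 -4 8 0 7 -1 6

pivot=6, i=-1
j=0: 8>6, skip
j=1: 5≤6, i=0, swap(0,1) ⇒ 5 8 -4 0 7 -1 6
j=2: -4≤6, i=1, swap(1,2) ⇒ 5 -4 8 0 7 -1 6
(after j=2) A = 5 -4 8 0 7 -1 6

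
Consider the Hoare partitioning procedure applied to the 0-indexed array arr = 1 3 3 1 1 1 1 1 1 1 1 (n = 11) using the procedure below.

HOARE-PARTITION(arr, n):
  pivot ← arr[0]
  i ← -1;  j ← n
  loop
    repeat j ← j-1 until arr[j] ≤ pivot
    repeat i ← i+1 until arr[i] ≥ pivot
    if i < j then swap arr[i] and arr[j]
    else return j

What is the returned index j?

5

pivot=1
j stops at 10 (1), i stops at 0 (1); swap ⇒ 1 3 3 1 1 1 1 1 1 1 1
j stops at 9 (1), i stops at 1 (3); swap ⇒ 1 1 3 1 1 1 1 1 1 3 1
j stops at 8 (1), i stops at 2 (3); swap ⇒ 1 1 1 1 1 1 1 1 3 3 1
j stops at 7 (1), i stops at 3 (1); swap ⇒ 1 1 1 1 1 1 1 1 3 3 1
j stops at 6 (1), i stops at 4 (1); swap ⇒ 1 1 1 1 1 1 1 1 3 3 1
j stops at 5, i stops at 5; i≥j ⇒ return 5. arr=1 1 1 1 1 1 1 1 3 3 1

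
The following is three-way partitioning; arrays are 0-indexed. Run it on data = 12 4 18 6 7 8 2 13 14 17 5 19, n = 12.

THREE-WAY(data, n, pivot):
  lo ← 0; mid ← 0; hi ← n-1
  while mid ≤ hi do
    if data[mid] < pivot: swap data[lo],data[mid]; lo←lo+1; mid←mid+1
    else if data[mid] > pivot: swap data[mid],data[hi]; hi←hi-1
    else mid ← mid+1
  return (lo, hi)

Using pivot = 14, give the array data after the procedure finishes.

pivot = 14; lo=0, mid=0, hi=11
data[mid]=12<14: swap data[0],data[0]; lo=1,mid=1 → 12 4 18 6 7 8 2 13 14 17 5 19
data[mid]=4<14: swap data[1],data[1]; lo=2,mid=2 → 12 4 18 6 7 8 2 13 14 17 5 19
data[mid]=18>14: swap data[2],data[11]; hi=10 → 12 4 19 6 7 8 2 13 14 17 5 18
data[mid]=19>14: swap data[2],data[10]; hi=9 → 12 4 5 6 7 8 2 13 14 17 19 18
data[mid]=5<14: swap data[2],data[2]; lo=3,mid=3 → 12 4 5 6 7 8 2 13 14 17 19 18
data[mid]=6<14: swap data[3],data[3]; lo=4,mid=4 → 12 4 5 6 7 8 2 13 14 17 19 18
data[mid]=7<14: swap data[4],data[4]; lo=5,mid=5 → 12 4 5 6 7 8 2 13 14 17 19 18
data[mid]=8<14: swap data[5],data[5]; lo=6,mid=6 → 12 4 5 6 7 8 2 13 14 17 19 18
data[mid]=2<14: swap data[6],data[6]; lo=7,mid=7 → 12 4 5 6 7 8 2 13 14 17 19 18
data[mid]=13<14: swap data[7],data[7]; lo=8,mid=8 → 12 4 5 6 7 8 2 13 14 17 19 18
data[mid]=14=14: mid=9
data[mid]=17>14: swap data[9],data[9]; hi=8 → 12 4 5 6 7 8 2 13 14 17 19 18
end: lo=8, hi=8; data = 12 4 5 6 7 8 2 13 14 17 19 18

12 4 5 6 7 8 2 13 14 17 19 18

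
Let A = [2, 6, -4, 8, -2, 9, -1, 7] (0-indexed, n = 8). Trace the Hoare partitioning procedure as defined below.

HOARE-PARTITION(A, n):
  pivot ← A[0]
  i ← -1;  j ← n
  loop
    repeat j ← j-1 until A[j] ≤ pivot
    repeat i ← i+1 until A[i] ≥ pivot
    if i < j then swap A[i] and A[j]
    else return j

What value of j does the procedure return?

2

pivot = A[0] = 2; i = -1, j = 8
j→6 (A[6]=-1≤2), i→0 (A[0]=2≥2); i<j, swap → [-1, 6, -4, 8, -2, 9, 2, 7]
j→4 (A[4]=-2≤2), i→1 (A[1]=6≥2); i<j, swap → [-1, -2, -4, 8, 6, 9, 2, 7]
j→2, i→3; i≥j, return j=2. A = [-1, -2, -4, 8, 6, 9, 2, 7]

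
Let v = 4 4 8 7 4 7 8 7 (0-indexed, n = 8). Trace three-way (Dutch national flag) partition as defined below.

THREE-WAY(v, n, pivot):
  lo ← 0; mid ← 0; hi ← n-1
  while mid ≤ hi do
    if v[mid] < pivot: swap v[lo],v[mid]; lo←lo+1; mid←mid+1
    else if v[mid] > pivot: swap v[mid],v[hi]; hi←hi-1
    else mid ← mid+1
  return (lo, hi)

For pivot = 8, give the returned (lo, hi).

(6, 7)

pivot = 8; lo=0, mid=0, hi=7
v[mid]=4<8: swap v[0],v[0]; lo=1,mid=1 → 4 4 8 7 4 7 8 7
v[mid]=4<8: swap v[1],v[1]; lo=2,mid=2 → 4 4 8 7 4 7 8 7
v[mid]=8=8: mid=3
v[mid]=7<8: swap v[2],v[3]; lo=3,mid=4 → 4 4 7 8 4 7 8 7
v[mid]=4<8: swap v[3],v[4]; lo=4,mid=5 → 4 4 7 4 8 7 8 7
v[mid]=7<8: swap v[4],v[5]; lo=5,mid=6 → 4 4 7 4 7 8 8 7
v[mid]=8=8: mid=7
v[mid]=7<8: swap v[5],v[7]; lo=6,mid=8 → 4 4 7 4 7 7 8 8
end: lo=6, hi=7; v = 4 4 7 4 7 7 8 8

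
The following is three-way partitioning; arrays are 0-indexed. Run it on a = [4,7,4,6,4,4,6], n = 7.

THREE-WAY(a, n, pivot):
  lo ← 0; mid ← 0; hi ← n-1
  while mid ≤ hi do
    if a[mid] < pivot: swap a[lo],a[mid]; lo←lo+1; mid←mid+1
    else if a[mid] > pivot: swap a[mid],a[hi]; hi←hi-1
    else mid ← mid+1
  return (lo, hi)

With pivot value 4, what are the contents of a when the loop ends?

lo=0 mid=0 hi=6
4=4: mid=1
7>4: swap(1,6), hi=5 ⇒ [4,6,4,6,4,4,7]
6>4: swap(1,5), hi=4 ⇒ [4,4,4,6,4,6,7]
4=4: mid=2
4=4: mid=3
6>4: swap(3,4), hi=3 ⇒ [4,4,4,4,6,6,7]
4=4: mid=4
done. lo=0 hi=3; a=[4,4,4,4,6,6,7]

[4,4,4,4,6,6,7]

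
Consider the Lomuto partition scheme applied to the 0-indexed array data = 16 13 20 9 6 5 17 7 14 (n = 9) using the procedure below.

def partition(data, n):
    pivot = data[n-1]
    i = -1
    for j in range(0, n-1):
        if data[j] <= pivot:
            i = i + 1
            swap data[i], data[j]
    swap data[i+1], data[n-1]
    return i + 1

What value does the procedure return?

pivot=14, i=-1
j=0: 16>14, skip
j=1: 13≤14, i=0, swap(0,1) ⇒ 13 16 20 9 6 5 17 7 14
j=2: 20>14, skip
j=3: 9≤14, i=1, swap(1,3) ⇒ 13 9 20 16 6 5 17 7 14
j=4: 6≤14, i=2, swap(2,4) ⇒ 13 9 6 16 20 5 17 7 14
j=5: 5≤14, i=3, swap(3,5) ⇒ 13 9 6 5 20 16 17 7 14
j=6: 17>14, skip
j=7: 7≤14, i=4, swap(4,7) ⇒ 13 9 6 5 7 16 17 20 14
swap(5,8) ⇒ 13 9 6 5 7 14 17 20 16; return 5

5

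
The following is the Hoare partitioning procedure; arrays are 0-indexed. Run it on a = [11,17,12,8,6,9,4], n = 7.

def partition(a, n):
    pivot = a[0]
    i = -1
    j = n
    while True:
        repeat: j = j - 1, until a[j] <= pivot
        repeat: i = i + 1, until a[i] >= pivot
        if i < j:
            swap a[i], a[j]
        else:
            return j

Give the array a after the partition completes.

pivot = a[0] = 11; i = -1, j = 7
j→6 (a[6]=4≤11), i→0 (a[0]=11≥11); i<j, swap → [4,17,12,8,6,9,11]
j→5 (a[5]=9≤11), i→1 (a[1]=17≥11); i<j, swap → [4,9,12,8,6,17,11]
j→4 (a[4]=6≤11), i→2 (a[2]=12≥11); i<j, swap → [4,9,6,8,12,17,11]
j→3, i→4; i≥j, return j=3. a = [4,9,6,8,12,17,11]

[4,9,6,8,12,17,11]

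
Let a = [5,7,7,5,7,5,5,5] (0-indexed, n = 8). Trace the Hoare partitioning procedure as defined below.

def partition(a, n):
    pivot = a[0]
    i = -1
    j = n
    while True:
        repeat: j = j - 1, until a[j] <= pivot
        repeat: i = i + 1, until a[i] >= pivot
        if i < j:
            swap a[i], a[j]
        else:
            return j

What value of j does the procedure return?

3

pivot = a[0] = 5; i = -1, j = 8
j→7 (a[7]=5≤5), i→0 (a[0]=5≥5); i<j, swap → [5,7,7,5,7,5,5,5]
j→6 (a[6]=5≤5), i→1 (a[1]=7≥5); i<j, swap → [5,5,7,5,7,5,7,5]
j→5 (a[5]=5≤5), i→2 (a[2]=7≥5); i<j, swap → [5,5,5,5,7,7,7,5]
j→3, i→3; i≥j, return j=3. a = [5,5,5,5,7,7,7,5]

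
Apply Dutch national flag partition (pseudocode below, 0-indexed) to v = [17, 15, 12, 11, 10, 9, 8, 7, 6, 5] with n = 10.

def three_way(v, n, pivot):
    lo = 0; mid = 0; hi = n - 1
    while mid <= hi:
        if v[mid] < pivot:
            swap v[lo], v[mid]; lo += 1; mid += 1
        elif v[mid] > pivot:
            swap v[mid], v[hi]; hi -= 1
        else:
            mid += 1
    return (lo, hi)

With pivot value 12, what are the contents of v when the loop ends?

lo=0 mid=0 hi=9
17>12: swap(0,9), hi=8 ⇒ [5, 15, 12, 11, 10, 9, 8, 7, 6, 17]
5<12: swap(0,0), lo=1 mid=1 ⇒ [5, 15, 12, 11, 10, 9, 8, 7, 6, 17]
15>12: swap(1,8), hi=7 ⇒ [5, 6, 12, 11, 10, 9, 8, 7, 15, 17]
6<12: swap(1,1), lo=2 mid=2 ⇒ [5, 6, 12, 11, 10, 9, 8, 7, 15, 17]
12=12: mid=3
11<12: swap(2,3), lo=3 mid=4 ⇒ [5, 6, 11, 12, 10, 9, 8, 7, 15, 17]
10<12: swap(3,4), lo=4 mid=5 ⇒ [5, 6, 11, 10, 12, 9, 8, 7, 15, 17]
9<12: swap(4,5), lo=5 mid=6 ⇒ [5, 6, 11, 10, 9, 12, 8, 7, 15, 17]
8<12: swap(5,6), lo=6 mid=7 ⇒ [5, 6, 11, 10, 9, 8, 12, 7, 15, 17]
7<12: swap(6,7), lo=7 mid=8 ⇒ [5, 6, 11, 10, 9, 8, 7, 12, 15, 17]
done. lo=7 hi=7; v=[5, 6, 11, 10, 9, 8, 7, 12, 15, 17]

[5, 6, 11, 10, 9, 8, 7, 12, 15, 17]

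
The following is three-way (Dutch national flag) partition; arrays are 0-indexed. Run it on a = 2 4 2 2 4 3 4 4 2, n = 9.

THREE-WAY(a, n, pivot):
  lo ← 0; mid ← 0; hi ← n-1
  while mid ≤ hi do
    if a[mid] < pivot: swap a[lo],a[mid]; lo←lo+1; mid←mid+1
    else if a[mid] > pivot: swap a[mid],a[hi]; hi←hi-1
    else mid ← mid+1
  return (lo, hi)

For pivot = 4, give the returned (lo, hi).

lo=0 mid=0 hi=8
2<4: swap(0,0), lo=1 mid=1 ⇒ 2 4 2 2 4 3 4 4 2
4=4: mid=2
2<4: swap(1,2), lo=2 mid=3 ⇒ 2 2 4 2 4 3 4 4 2
2<4: swap(2,3), lo=3 mid=4 ⇒ 2 2 2 4 4 3 4 4 2
4=4: mid=5
3<4: swap(3,5), lo=4 mid=6 ⇒ 2 2 2 3 4 4 4 4 2
4=4: mid=7
4=4: mid=8
2<4: swap(4,8), lo=5 mid=9 ⇒ 2 2 2 3 2 4 4 4 4
done. lo=5 hi=8; a=2 2 2 3 2 4 4 4 4

(5, 8)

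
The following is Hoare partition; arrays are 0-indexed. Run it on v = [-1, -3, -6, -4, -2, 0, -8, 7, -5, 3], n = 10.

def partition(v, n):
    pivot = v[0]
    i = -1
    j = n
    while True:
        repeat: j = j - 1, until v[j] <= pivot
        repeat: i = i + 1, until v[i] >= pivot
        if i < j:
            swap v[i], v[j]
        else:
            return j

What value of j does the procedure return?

5

pivot = v[0] = -1; i = -1, j = 10
j→8 (v[8]=-5≤-1), i→0 (v[0]=-1≥-1); i<j, swap → [-5, -3, -6, -4, -2, 0, -8, 7, -1, 3]
j→6 (v[6]=-8≤-1), i→5 (v[5]=0≥-1); i<j, swap → [-5, -3, -6, -4, -2, -8, 0, 7, -1, 3]
j→5, i→6; i≥j, return j=5. v = [-5, -3, -6, -4, -2, -8, 0, 7, -1, 3]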